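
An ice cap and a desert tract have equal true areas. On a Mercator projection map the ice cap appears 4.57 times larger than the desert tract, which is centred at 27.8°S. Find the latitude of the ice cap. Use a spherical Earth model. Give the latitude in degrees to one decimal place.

65.6°

For equal true areas on Mercator, apparent areas scale as sec²φ, so the ratio is cos²φ₂ / cos²φ₁.
cos²φ₂ / cos²φ₁ = 4.57  ⇒  cos φ₁ = cos 27.8° / √4.57 = 0.8846/2.138 = 0.4138.
φ₁ = arccos(0.4138) ≈ 65.6°.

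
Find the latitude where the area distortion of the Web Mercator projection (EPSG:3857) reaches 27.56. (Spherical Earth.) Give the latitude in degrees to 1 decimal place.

Mercator areal scale is sec²φ.
sec²φ = 27.56  ⇒  cos²φ = 0.03628  ⇒  cos φ = 0.1905.
φ = arccos(0.1905) ≈ 79.0°.

79.0°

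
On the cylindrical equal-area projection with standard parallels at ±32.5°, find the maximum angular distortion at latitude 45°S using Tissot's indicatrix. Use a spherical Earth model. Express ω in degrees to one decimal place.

Cylindrical equal-area (φ₀ = 32.5°): h = cos φ / cos 32.5° along meridians, k = cos 32.5° / cos φ along parallels; h·k = 1.
At 45°: h = 0.8384, k = 1.193; principal scales a = 1.193, b = 0.8384.
sin(ω/2) = (a − b)/(a + b) = 0.3543/2.031 = 0.1744, so ω = 2 arcsin(0.1744) ≈ 20.1°.

20.1°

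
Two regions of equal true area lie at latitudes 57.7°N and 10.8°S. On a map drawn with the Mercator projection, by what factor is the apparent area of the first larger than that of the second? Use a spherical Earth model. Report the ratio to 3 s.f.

3.38

On Mercator, area is exaggerated by sec²φ = 1/cos²φ.
At 57.7°: sec²(57.7°) = 1/0.5344² = 3.502.
At 10.8°: sec²(10.8°) = 1/0.9823² = 1.036.
Ratio = 3.502/1.036 = cos²(10.8°)/cos²(57.7°) ≈ 3.38.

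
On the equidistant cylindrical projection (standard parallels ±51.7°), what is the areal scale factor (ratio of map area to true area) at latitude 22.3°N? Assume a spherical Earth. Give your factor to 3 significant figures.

The equidistant cylindrical projection with φ₀ = 51.7° has h = 1 (meridians true) and k = cos φ₀ / cos φ along parallels.
Areal scale = h·k = 1 × cos φ₀ / cos φ; at 22.3°, h = 1.000, k = 0.6699, so h·k = 0.6699.

0.670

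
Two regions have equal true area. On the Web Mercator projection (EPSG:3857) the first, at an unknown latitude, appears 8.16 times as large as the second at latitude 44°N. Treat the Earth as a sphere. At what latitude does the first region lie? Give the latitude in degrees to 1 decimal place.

75.4°

Mercator areal scale is sec²φ, so apparent-area ratio = sec²φ₁ / sec²φ₂ = cos²φ₂ / cos²φ₁.
cos²φ₂ / cos²φ₁ = 8.16  ⇒  cos φ₁ = cos 44° / √8.16 = 0.7193/2.857 = 0.2518.
φ₁ = arccos(0.2518) ≈ 75.4°.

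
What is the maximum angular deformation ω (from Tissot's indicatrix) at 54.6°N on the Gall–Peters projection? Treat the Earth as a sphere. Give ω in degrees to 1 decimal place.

22.7°

Gall–Peters is a cylindrical equal-area projection with standard parallels at ±45°. Cylindrical equal-area (φ₀ = 45°): h = cos φ / cos 45° along meridians, k = cos 45° / cos φ along parallels; h·k = 1.
At 54.6°: h = 0.8192, k = 1.221; principal scales a = 1.221, b = 0.8192.
sin(ω/2) = (a − b)/(a + b) = 0.4014/2.040 = 0.1968, so ω = 2 arcsin(0.1968) ≈ 22.7°.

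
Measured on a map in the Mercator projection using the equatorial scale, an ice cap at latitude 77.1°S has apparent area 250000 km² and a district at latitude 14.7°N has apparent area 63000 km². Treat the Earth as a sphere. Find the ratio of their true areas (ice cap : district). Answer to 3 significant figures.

Mercator's areal exaggeration is sec²φ; hence true area = (apparent area) · cos²φ.
True area of ice cap: 250000 × cos²(77.1°) = 250000 × 0.04984 = 12460 km².
True area of district: 63000 × cos²(14.7°) = 63000 × 0.9356 = 58940 km².
Ratio = 12460 / 58940 ≈ 0.211.

0.211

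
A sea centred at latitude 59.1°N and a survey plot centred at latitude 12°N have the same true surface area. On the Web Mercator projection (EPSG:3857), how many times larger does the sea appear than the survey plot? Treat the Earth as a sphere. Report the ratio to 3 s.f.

3.63

Mercator areal scale is sec²φ.
At 59.1°: sec²(59.1°) = 1/0.5135² = 3.792.
At 12°: sec²(12°) = 1/0.9781² = 1.045.
Ratio = 3.792/1.045 = cos²(12°)/cos²(59.1°) ≈ 3.63.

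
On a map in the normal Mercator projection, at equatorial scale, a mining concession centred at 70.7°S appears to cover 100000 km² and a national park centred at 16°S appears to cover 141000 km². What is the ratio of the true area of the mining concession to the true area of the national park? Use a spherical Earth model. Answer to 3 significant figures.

Since Mercator area scale is 1/cos²φ, the true area equals the apparent area multiplied by cos²φ.
True area of mining concession: 100000 × cos²(70.7°) = 100000 × 0.1092 = 10920 km².
True area of national park: 141000 × cos²(16°) = 141000 × 0.9240 = 130300 km².
Ratio = 10920 / 130300 ≈ 0.0838.

0.0838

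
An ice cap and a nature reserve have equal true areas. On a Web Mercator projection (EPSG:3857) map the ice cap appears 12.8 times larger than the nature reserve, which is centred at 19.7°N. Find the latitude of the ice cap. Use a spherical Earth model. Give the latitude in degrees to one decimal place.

On Mercator, (apparent₁)/(apparent₂) = sec²φ₁ / sec²φ₂ when true areas are equal.
cos²φ₂ / cos²φ₁ = 12.8  ⇒  cos φ₁ = cos 19.7° / √12.8 = 0.9415/3.578 = 0.2631.
φ₁ = arccos(0.2631) ≈ 74.7°.

74.7°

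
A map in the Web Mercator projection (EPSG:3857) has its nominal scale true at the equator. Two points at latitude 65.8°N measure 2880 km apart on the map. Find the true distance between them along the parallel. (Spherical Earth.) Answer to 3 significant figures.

For Mercator, h = k = sec φ (a conformal cylindrical projection has a single point scale, 1/cos φ).
Along the parallel at 65.8°, map distances are exaggerated by k = sec 65.8° = 2.439.
True distance = 2880 / 2.439 = 2880 × cos 65.8° ≈ 1180 km.

1180 km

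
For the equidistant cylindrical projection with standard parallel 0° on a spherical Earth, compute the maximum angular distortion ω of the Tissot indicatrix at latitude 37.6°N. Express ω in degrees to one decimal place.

13.3°

Plate carrée maps x = Rλ, y = Rφ. The meridian scale is h = 1 and the parallel scale is k = 1/cos φ = sec φ.
At 37.6°: h = 1.000, k = 1.262; principal scales a = 1.262, b = 1.000.
sin(ω/2) = (a − b)/(a + b) = 0.2622/2.262 = 0.1159, so ω = 2 arcsin(0.1159) ≈ 13.3°.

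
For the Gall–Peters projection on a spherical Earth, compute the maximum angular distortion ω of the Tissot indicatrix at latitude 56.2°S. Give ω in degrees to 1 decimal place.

27.2°

Gall–Peters is a cylindrical equal-area projection with standard parallels at ±45°. A cylindrical equal-area projection with standard parallel φ₀ has meridian scale h = cos φ / cos φ₀ and parallel scale k = cos φ₀ / cos φ (so areas are preserved, h·k = 1).
At 56.2°: h = 0.7867, k = 1.271; principal scales a = 1.271, b = 0.7867.
sin(ω/2) = (a − b)/(a + b) = 0.4844/2.058 = 0.2354, so ω = 2 arcsin(0.2354) ≈ 27.2°.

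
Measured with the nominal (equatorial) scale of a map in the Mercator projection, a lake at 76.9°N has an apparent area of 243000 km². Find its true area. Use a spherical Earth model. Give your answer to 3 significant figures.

The Mercator projection is conformal; its linear scale factor is the same in every direction and equals sec φ = 1/cos φ.
Areal scale = k² = sec²φ = 1/cos²(76.9°) = 1/0.2267² = 19.47.
True area = apparent / (areal scale) = 243000 / 19.47 ≈ 12500 km².

12500 km²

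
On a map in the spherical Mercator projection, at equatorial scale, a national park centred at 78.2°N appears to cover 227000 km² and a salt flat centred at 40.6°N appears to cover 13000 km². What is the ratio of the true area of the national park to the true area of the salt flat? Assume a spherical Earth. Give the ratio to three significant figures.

Mercator's areal exaggeration is sec²φ; hence true area = (apparent area) · cos²φ.
True area of national park: 227000 × cos²(78.2°) = 227000 × 0.04182 = 9493 km².
True area of salt flat: 13000 × cos²(40.6°) = 13000 × 0.5765 = 7494 km².
Ratio = 9493 / 7494 ≈ 1.27.

1.27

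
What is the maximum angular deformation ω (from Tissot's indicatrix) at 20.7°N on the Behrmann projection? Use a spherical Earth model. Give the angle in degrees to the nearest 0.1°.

The Behrmann projection is cylindrical equal-area with φ₀ = 30°. A cylindrical equal-area projection with standard parallel φ₀ has meridian scale h = cos φ / cos φ₀ and parallel scale k = cos φ₀ / cos φ (so areas are preserved, h·k = 1).
At 20.7°: h = 1.080, k = 0.9258; principal scales a = 1.080, b = 0.9258.
sin(ω/2) = (a − b)/(a + b) = 0.1544/2.006 = 0.07695, so ω = 2 arcsin(0.07695) ≈ 8.8°.

8.8°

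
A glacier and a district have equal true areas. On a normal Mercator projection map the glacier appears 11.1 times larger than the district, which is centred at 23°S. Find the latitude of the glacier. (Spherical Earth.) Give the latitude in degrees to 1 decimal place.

Mercator areal scale is sec²φ, so apparent-area ratio = sec²φ₁ / sec²φ₂ = cos²φ₂ / cos²φ₁.
cos²φ₂ / cos²φ₁ = 11.1  ⇒  cos φ₁ = cos 23° / √11.1 = 0.9205/3.332 = 0.2763.
φ₁ = arccos(0.2763) ≈ 74.0°.

74.0°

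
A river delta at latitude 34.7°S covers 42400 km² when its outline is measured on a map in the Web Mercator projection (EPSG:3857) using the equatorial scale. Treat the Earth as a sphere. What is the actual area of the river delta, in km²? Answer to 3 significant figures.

For Mercator, h = k = sec φ (a conformal cylindrical projection has a single point scale, 1/cos φ).
Areal scale = k² = sec²φ = 1/cos²(34.7°) = 1/0.8221² = 1.479.
True area = apparent / (areal scale) = 42400 / 1.479 ≈ 28700 km².

28700 km²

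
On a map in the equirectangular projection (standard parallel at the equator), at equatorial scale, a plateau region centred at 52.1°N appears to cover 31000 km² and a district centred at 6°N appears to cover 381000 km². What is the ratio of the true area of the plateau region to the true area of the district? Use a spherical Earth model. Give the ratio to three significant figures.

Plate carrée has h = 1 and k = sec φ, giving areal scale sec φ; true area = (apparent area) · cos φ.
True area of plateau region: 31000 × cos(52.1°) = 31000 × 0.6143 = 19040 km².
True area of district: 381000 × cos(6°) = 381000 × 0.9945 = 378900 km².
Ratio = 19040 / 378900 ≈ 0.0503.

0.0503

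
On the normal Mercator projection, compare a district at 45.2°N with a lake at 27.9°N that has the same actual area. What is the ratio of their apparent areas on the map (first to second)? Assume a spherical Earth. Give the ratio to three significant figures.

1.57

Mercator is conformal with k = sec φ, so areal scale = k² = sec²φ.
At 45.2°: sec²(45.2°) = 1/0.7046² = 2.014.
At 27.9°: sec²(27.9°) = 1/0.8838² = 1.280.
Ratio = 2.014/1.280 = cos²(27.9°)/cos²(45.2°) ≈ 1.57.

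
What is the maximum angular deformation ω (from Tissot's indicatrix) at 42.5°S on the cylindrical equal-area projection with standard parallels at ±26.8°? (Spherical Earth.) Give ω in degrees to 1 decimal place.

21.8°

For cylindrical equal-area with standard parallel φ₀, h = cos φ / cos φ₀ and k = cos φ₀ / cos φ, so h·k = 1.
At 42.5°: h = 0.8260, k = 1.211; principal scales a = 1.211, b = 0.8260.
sin(ω/2) = (a − b)/(a + b) = 0.3846/2.037 = 0.1889, so ω = 2 arcsin(0.1889) ≈ 21.8°.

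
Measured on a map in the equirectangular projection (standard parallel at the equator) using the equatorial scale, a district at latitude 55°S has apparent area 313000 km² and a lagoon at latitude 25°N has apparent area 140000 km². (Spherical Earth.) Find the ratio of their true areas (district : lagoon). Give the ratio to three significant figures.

Plate carrée has h = 1 and k = sec φ, giving areal scale sec φ; true area = (apparent area) · cos φ.
True area of district: 313000 × cos(55°) = 313000 × 0.5736 = 179500 km².
True area of lagoon: 140000 × cos(25°) = 140000 × 0.9063 = 126900 km².
Ratio = 179500 / 126900 ≈ 1.41.

1.41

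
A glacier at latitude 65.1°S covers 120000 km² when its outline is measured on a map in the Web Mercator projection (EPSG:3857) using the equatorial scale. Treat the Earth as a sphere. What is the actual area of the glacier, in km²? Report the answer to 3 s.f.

21300 km²

For Mercator, h = k = sec φ (a conformal cylindrical projection has a single point scale, 1/cos φ).
Areal scale = k² = sec²φ = 1/cos²(65.1°) = 1/0.4210² = 5.641.
True area = apparent / (areal scale) = 120000 / 5.641 ≈ 21300 km².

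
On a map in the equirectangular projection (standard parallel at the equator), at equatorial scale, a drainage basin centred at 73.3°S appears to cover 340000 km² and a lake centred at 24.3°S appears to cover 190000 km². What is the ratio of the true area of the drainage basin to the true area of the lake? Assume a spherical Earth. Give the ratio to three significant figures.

Plate carrée has h = 1 and k = sec φ, giving areal scale sec φ; true area = (apparent area) · cos φ.
True area of drainage basin: 340000 × cos(73.3°) = 340000 × 0.2874 = 97700 km².
True area of lake: 190000 × cos(24.3°) = 190000 × 0.9114 = 173200 km².
Ratio = 97700 / 173200 ≈ 0.564.

0.564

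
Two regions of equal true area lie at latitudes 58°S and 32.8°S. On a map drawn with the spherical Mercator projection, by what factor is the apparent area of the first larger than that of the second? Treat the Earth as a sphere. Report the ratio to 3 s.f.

Mercator areal scale is sec²φ.
At 58°: sec²(58°) = 1/0.5299² = 3.561.
At 32.8°: sec²(32.8°) = 1/0.8406² = 1.415.
Ratio = 3.561/1.415 = cos²(32.8°)/cos²(58°) ≈ 2.52.

2.52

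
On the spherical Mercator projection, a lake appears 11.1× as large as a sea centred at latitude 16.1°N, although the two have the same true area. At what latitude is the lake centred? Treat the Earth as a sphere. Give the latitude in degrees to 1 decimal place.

73.2°

For equal true areas on Mercator, apparent areas scale as sec²φ, so the ratio is cos²φ₂ / cos²φ₁.
cos²φ₂ / cos²φ₁ = 11.1  ⇒  cos φ₁ = cos 16.1° / √11.1 = 0.9608/3.332 = 0.2884.
φ₁ = arccos(0.2884) ≈ 73.2°.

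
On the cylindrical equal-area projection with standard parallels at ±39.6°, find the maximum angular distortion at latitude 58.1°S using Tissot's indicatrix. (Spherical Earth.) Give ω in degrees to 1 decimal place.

42.2°

Cylindrical equal-area (φ₀ = 39.6°): h = cos φ / cos 39.6° along meridians, k = cos 39.6° / cos φ along parallels; h·k = 1.
At 58.1°: h = 0.6858, k = 1.458; principal scales a = 1.458, b = 0.6858.
sin(ω/2) = (a − b)/(a + b) = 0.7723/2.144 = 0.3602, so ω = 2 arcsin(0.3602) ≈ 42.2°.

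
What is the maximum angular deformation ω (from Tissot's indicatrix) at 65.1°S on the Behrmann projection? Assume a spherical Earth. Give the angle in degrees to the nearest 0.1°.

76.3°

The Behrmann projection is cylindrical equal-area with φ₀ = 30°. Cylindrical equal-area (φ₀ = 30°): h = cos φ / cos 30° along meridians, k = cos 30° / cos φ along parallels; h·k = 1.
At 65.1°: h = 0.4862, k = 2.057; principal scales a = 2.057, b = 0.4862.
sin(ω/2) = (a − b)/(a + b) = 1.571/2.543 = 0.6176, so ω = 2 arcsin(0.6176) ≈ 76.3°.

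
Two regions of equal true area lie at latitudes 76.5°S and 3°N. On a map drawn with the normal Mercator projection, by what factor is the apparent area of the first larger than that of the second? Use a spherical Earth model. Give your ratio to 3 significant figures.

On Mercator, area is exaggerated by sec²φ = 1/cos²φ.
At 76.5°: sec²(76.5°) = 1/0.2334² = 18.35.
At 3°: sec²(3°) = 1/0.9986² = 1.003.
Ratio = 18.35/1.003 = cos²(3°)/cos²(76.5°) ≈ 18.3.

18.3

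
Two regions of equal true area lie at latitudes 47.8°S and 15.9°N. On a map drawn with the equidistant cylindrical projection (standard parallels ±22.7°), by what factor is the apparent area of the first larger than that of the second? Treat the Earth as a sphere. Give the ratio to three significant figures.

With standard parallel φ₀ = 22.7°, the equirectangular projection gives x = Rλ cos φ₀, y = Rφ, so h = 1 and k = cos 22.7° / cos φ.
Areal scale at 47.8°: h·k = 1.000 × 1.373 = 1.373.
Areal scale at 15.9°: h·k = 1.000 × 0.9592 = 0.9592.
Ratio = 1.373/0.9592 ≈ 1.43.

1.43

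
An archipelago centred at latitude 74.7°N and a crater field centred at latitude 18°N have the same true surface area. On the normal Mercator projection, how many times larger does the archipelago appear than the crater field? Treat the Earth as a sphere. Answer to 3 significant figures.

13.0

On Mercator, area is exaggerated by sec²φ = 1/cos²φ.
At 74.7°: sec²(74.7°) = 1/0.2639² = 14.36.
At 18°: sec²(18°) = 1/0.9511² = 1.106.
Ratio = 14.36/1.106 = cos²(18°)/cos²(74.7°) ≈ 13.0.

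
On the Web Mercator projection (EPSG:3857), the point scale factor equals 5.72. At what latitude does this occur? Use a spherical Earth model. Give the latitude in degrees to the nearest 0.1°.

Mercator scale is k = sec φ = 1/cos φ.
1/cos φ = 5.72  ⇒  cos φ = 0.1748  ⇒  φ = arccos(0.1748) ≈ 79.9°.

79.9°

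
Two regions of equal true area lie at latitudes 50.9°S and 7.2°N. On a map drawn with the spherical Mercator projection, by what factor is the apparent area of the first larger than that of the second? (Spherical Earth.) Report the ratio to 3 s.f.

2.47

Mercator is conformal with k = sec φ, so areal scale = k² = sec²φ.
At 50.9°: sec²(50.9°) = 1/0.6307² = 2.514.
At 7.2°: sec²(7.2°) = 1/0.9921² = 1.016.
Ratio = 2.514/1.016 = cos²(7.2°)/cos²(50.9°) ≈ 2.47.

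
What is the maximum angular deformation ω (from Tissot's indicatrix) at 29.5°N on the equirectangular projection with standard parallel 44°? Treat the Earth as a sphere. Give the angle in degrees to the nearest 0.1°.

In the equirectangular projection with standard parallel φ₀ = 44° (x = Rλ cos φ₀, y = Rφ), meridians are true-scale (h = 1) and the parallel scale is k = cos φ₀ / cos φ.
At 29.5°: h = 1.000, k = 0.8265; principal scales a = 1.000, b = 0.8265.
sin(ω/2) = (a − b)/(a + b) = 0.1735/1.826 = 0.09500, so ω = 2 arcsin(0.09500) ≈ 10.9°.

10.9°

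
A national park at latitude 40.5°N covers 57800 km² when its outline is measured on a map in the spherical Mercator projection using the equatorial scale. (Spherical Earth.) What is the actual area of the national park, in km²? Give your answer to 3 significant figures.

Mercator is conformal, so the point scale is isotropic: h = k = sec φ = 1/cos φ.
Areal scale = k² = sec²φ = 1/cos²(40.5°) = 1/0.7604² = 1.729.
True area = apparent / (areal scale) = 57800 / 1.729 ≈ 33400 km².

33400 km²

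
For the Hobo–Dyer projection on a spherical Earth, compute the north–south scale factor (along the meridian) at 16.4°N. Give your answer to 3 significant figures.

1.21

The Hobo–Dyer projection is cylindrical equal-area with φ₀ = 37.5°. Cylindrical equal-area (φ₀ = 37.5°): h = cos φ / cos 37.5° along meridians, k = cos 37.5° / cos φ along parallels; h·k = 1.
h = cos 16.4° / cos 37.5° = 0.9593/0.7934 = 1.209.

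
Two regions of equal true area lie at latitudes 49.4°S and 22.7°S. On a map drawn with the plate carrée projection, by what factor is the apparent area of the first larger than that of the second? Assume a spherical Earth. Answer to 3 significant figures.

For the equirectangular projection with φ₀ = 0 (plate carrée), h = 1 along meridians and k = sec φ along parallels.
Areal scale at 49.4°: h·k = 1.000 × 1.537 = 1.537.
Areal scale at 22.7°: h·k = 1.000 × 1.084 = 1.084.
Ratio = 1.537/1.084 ≈ 1.42.

1.42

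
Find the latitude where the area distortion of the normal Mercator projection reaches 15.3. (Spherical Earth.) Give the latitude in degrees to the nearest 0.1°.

Mercator areal scale is sec²φ.
sec²φ = 15.3  ⇒  cos²φ = 0.06536  ⇒  cos φ = 0.2557.
φ = arccos(0.2557) ≈ 75.2°.

75.2°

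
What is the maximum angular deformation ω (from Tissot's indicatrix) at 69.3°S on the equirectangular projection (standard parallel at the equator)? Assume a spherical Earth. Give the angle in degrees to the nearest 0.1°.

For the equirectangular projection with φ₀ = 0 (plate carrée), h = 1 along meridians and k = sec φ along parallels.
At 69.3°: h = 1.000, k = 2.829; principal scales a = 2.829, b = 1.000.
sin(ω/2) = (a − b)/(a + b) = 1.829/3.829 = 0.4777, so ω = 2 arcsin(0.4777) ≈ 57.1°.

57.1°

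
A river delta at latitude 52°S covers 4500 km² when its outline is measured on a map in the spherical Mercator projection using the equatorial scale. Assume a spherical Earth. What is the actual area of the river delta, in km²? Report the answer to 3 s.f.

1710 km²

For Mercator, h = k = sec φ (a conformal cylindrical projection has a single point scale, 1/cos φ).
Areal scale = k² = sec²φ = 1/cos²(52°) = 1/0.6157² = 2.638.
True area = apparent / (areal scale) = 4500 / 2.638 ≈ 1710 km².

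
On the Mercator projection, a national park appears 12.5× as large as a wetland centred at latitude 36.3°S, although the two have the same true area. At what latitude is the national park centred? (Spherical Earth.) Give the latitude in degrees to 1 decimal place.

Mercator areal scale is sec²φ, so apparent-area ratio = sec²φ₁ / sec²φ₂ = cos²φ₂ / cos²φ₁.
cos²φ₂ / cos²φ₁ = 12.5  ⇒  cos φ₁ = cos 36.3° / √12.5 = 0.8059/3.536 = 0.2280.
φ₁ = arccos(0.2280) ≈ 76.8°.

76.8°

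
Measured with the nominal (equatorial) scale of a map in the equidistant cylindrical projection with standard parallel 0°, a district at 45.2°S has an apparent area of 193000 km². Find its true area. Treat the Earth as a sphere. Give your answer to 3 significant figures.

Plate carrée maps x = Rλ, y = Rφ. The meridian scale is h = 1 and the parallel scale is k = 1/cos φ = sec φ.
Areal scale = h·k = 1 × sec φ; at 45.2°, h = 1.000, k = 1.419, so h·k = 1.419.
True area = apparent / (areal scale) = 193000 / 1.419 ≈ 136000 km².

136000 km²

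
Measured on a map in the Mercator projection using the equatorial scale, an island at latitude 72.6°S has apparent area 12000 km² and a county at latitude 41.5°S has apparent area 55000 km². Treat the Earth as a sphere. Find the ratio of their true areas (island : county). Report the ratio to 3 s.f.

0.0348

Mercator's areal exaggeration is sec²φ; hence true area = (apparent area) · cos²φ.
True area of island: 12000 × cos²(72.6°) = 12000 × 0.08943 = 1073 km².
True area of county: 55000 × cos²(41.5°) = 55000 × 0.5609 = 30850 km².
Ratio = 1073 / 30850 ≈ 0.0348.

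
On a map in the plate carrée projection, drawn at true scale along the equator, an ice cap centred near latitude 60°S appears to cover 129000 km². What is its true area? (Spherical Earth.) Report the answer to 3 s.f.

In the plate carrée (x = Rλ, y = Rφ), meridians are true-scale (h = 1) and parallels are stretched by k = sec φ.
Areal scale = h·k = 1 × sec φ; at 60°, h = 1.000, k = 2.000, so h·k = 2.000.
True area = apparent / (areal scale) = 129000 / 2.000 ≈ 64500 km².

64500 km²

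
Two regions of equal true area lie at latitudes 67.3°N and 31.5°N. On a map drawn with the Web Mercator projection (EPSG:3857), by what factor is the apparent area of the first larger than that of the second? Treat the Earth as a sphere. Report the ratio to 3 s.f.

Mercator is conformal with k = sec φ, so areal scale = k² = sec²φ.
At 67.3°: sec²(67.3°) = 1/0.3859² = 6.715.
At 31.5°: sec²(31.5°) = 1/0.8526² = 1.376.
Ratio = 6.715/1.376 = cos²(31.5°)/cos²(67.3°) ≈ 4.88.

4.88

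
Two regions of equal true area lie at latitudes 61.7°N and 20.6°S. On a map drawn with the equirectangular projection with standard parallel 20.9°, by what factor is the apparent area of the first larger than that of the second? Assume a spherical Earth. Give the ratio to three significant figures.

1.97

With standard parallel φ₀ = 20.9°, the equirectangular projection gives x = Rλ cos φ₀, y = Rφ, so h = 1 and k = cos 20.9° / cos φ.
Areal scale at 61.7°: h·k = 1.000 × 1.971 = 1.971.
Areal scale at 20.6°: h·k = 1.000 × 0.9980 = 0.9980.
Ratio = 1.971/0.9980 ≈ 1.97.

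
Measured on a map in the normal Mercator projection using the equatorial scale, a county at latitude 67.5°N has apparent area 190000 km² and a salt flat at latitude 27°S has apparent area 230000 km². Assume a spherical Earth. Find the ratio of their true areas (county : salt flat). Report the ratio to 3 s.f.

Mercator's areal exaggeration is sec²φ; hence true area = (apparent area) · cos²φ.
True area of county: 190000 × cos²(67.5°) = 190000 × 0.1464 = 27820 km².
True area of salt flat: 230000 × cos²(27°) = 230000 × 0.7939 = 182600 km².
Ratio = 27820 / 182600 ≈ 0.152.

0.152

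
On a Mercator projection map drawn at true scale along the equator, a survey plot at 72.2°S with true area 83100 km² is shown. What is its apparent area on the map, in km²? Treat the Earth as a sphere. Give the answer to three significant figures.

889000 km²

Mercator is conformal, so the point scale is isotropic: h = k = sec φ = 1/cos φ.
Areal scale = k² = sec²φ = 1/cos²(72.2°) = 1/0.3057² = 10.70.
Apparent area = 83100 × 10.70 ≈ 889000 km².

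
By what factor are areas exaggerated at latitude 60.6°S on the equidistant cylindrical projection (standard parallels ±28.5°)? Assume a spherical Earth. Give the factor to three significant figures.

1.79

The equidistant cylindrical projection with φ₀ = 28.5° has h = 1 (meridians true) and k = cos φ₀ / cos φ along parallels.
Areal scale = h·k = 1 × cos φ₀ / cos φ; at 60.6°, h = 1.000, k = 1.790, so h·k = 1.790.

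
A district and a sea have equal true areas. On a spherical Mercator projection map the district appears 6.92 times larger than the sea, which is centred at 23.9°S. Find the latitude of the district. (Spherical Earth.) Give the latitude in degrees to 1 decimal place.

69.7°

Mercator areal scale is sec²φ, so apparent-area ratio = sec²φ₁ / sec²φ₂ = cos²φ₂ / cos²φ₁.
cos²φ₂ / cos²φ₁ = 6.92  ⇒  cos φ₁ = cos 23.9° / √6.92 = 0.9143/2.631 = 0.3475.
φ₁ = arccos(0.3475) ≈ 69.7°.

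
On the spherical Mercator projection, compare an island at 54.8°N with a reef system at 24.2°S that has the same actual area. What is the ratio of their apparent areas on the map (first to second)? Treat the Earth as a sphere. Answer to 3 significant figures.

On Mercator, area is exaggerated by sec²φ = 1/cos²φ.
At 54.8°: sec²(54.8°) = 1/0.5764² = 3.010.
At 24.2°: sec²(24.2°) = 1/0.9121² = 1.202.
Ratio = 3.010/1.202 = cos²(24.2°)/cos²(54.8°) ≈ 2.50.

2.50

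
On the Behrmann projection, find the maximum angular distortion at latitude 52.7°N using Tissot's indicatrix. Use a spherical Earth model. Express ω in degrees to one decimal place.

The Behrmann projection is cylindrical equal-area with φ₀ = 30°. For cylindrical equal-area with standard parallel φ₀, h = cos φ / cos φ₀ and k = cos φ₀ / cos φ, so h·k = 1.
At 52.7°: h = 0.6997, k = 1.429; principal scales a = 1.429, b = 0.6997.
sin(ω/2) = (a − b)/(a + b) = 0.7294/2.129 = 0.3426, so ω = 2 arcsin(0.3426) ≈ 40.1°.

40.1°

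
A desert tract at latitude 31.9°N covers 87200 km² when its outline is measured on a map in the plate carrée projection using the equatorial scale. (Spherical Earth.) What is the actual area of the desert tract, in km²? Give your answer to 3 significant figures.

Plate carrée maps x = Rλ, y = Rφ. The meridian scale is h = 1 and the parallel scale is k = 1/cos φ = sec φ.
Areal scale = h·k = 1 × sec φ; at 31.9°, h = 1.000, k = 1.178, so h·k = 1.178.
True area = apparent / (areal scale) = 87200 / 1.178 ≈ 74000 km².

74000 km²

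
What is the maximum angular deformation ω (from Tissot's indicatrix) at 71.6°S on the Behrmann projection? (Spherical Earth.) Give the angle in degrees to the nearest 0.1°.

Behrmann is a cylindrical equal-area projection with standard parallels at ±30°. Cylindrical equal-area (φ₀ = 30°): h = cos φ / cos 30° along meridians, k = cos 30° / cos φ along parallels; h·k = 1.
At 71.6°: h = 0.3645, k = 2.744; principal scales a = 2.744, b = 0.3645.
sin(ω/2) = (a − b)/(a + b) = 2.379/3.108 = 0.7655, so ω = 2 arcsin(0.7655) ≈ 99.9°.

99.9°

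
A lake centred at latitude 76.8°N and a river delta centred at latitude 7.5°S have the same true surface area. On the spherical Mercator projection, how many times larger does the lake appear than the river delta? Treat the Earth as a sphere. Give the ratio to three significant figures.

On Mercator, area is exaggerated by sec²φ = 1/cos²φ.
At 76.8°: sec²(76.8°) = 1/0.2284² = 19.18.
At 7.5°: sec²(7.5°) = 1/0.9914² = 1.017.
Ratio = 19.18/1.017 = cos²(7.5°)/cos²(76.8°) ≈ 18.9.

18.9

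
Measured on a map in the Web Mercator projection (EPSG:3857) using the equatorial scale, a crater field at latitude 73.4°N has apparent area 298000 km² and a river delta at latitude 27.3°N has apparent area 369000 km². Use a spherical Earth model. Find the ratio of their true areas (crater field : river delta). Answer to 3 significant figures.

0.0835

On Mercator the areal scale is sec²φ, so true area = apparent × cos²φ.
True area of crater field: 298000 × cos²(73.4°) = 298000 × 0.08162 = 24320 km².
True area of river delta: 369000 × cos²(27.3°) = 369000 × 0.7896 = 291400 km².
Ratio = 24320 / 291400 ≈ 0.0835.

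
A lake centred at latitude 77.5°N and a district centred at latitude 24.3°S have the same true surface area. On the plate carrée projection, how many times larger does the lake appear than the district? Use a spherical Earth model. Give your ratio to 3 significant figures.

Plate carrée maps x = Rλ, y = Rφ. The meridian scale is h = 1 and the parallel scale is k = 1/cos φ = sec φ.
Areal scale at 77.5°: h·k = 1.000 × 4.620 = 4.620.
Areal scale at 24.3°: h·k = 1.000 × 1.097 = 1.097.
Ratio = 4.620/1.097 ≈ 4.21.

4.21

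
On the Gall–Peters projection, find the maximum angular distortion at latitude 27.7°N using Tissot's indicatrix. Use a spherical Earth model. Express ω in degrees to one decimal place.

25.6°

The Gall–Peters projection is cylindrical equal-area with φ₀ = 45°. For cylindrical equal-area with standard parallel φ₀, h = cos φ / cos φ₀ and k = cos φ₀ / cos φ, so h·k = 1.
At 27.7°: h = 1.252, k = 0.7986; principal scales a = 1.252, b = 0.7986.
sin(ω/2) = (a − b)/(a + b) = 0.4535/2.051 = 0.2211, so ω = 2 arcsin(0.2211) ≈ 25.6°.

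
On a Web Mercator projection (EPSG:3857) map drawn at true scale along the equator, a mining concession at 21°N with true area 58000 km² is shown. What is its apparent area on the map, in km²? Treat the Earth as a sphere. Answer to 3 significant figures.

Mercator is conformal, so the point scale is isotropic: h = k = sec φ = 1/cos φ.
Areal scale = k² = sec²φ = 1/cos²(21°) = 1/0.9336² = 1.147.
Apparent area = 58000 × 1.147 ≈ 66500 km².

66500 km²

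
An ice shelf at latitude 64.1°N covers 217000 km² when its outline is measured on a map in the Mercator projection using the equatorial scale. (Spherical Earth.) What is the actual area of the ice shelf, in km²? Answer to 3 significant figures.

41400 km²

Mercator is conformal, so the point scale is isotropic: h = k = sec φ = 1/cos φ.
Areal scale = k² = sec²φ = 1/cos²(64.1°) = 1/0.4368² = 5.241.
True area = apparent / (areal scale) = 217000 / 5.241 ≈ 41400 km².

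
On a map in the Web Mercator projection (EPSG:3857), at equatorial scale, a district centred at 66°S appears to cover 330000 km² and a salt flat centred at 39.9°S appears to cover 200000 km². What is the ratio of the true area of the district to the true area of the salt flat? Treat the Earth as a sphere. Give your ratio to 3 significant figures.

0.464

Mercator's areal exaggeration is sec²φ; hence true area = (apparent area) · cos²φ.
True area of district: 330000 × cos²(66°) = 330000 × 0.1654 = 54590 km².
True area of salt flat: 200000 × cos²(39.9°) = 200000 × 0.5885 = 117700 km².
Ratio = 54590 / 117700 ≈ 0.464.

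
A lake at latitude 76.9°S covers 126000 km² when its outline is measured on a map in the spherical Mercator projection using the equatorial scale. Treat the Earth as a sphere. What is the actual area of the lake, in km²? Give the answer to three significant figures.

The Mercator projection is conformal; its linear scale factor is the same in every direction and equals sec φ = 1/cos φ.
Areal scale = k² = sec²φ = 1/cos²(76.9°) = 1/0.2267² = 19.47.
True area = apparent / (areal scale) = 126000 / 19.47 ≈ 6470 km².

6470 km²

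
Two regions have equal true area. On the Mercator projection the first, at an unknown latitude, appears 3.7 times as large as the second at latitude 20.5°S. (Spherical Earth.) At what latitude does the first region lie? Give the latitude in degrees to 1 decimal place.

60.9°

On Mercator, (apparent₁)/(apparent₂) = sec²φ₁ / sec²φ₂ when true areas are equal.
cos²φ₂ / cos²φ₁ = 3.7  ⇒  cos φ₁ = cos 20.5° / √3.7 = 0.9367/1.924 = 0.4870.
φ₁ = arccos(0.4870) ≈ 60.9°.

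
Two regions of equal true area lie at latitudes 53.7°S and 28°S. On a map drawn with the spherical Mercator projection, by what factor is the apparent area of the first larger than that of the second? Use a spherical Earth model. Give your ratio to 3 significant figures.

2.22

Mercator areal scale is sec²φ.
At 53.7°: sec²(53.7°) = 1/0.5920² = 2.853.
At 28°: sec²(28°) = 1/0.8829² = 1.283.
Ratio = 2.853/1.283 = cos²(28°)/cos²(53.7°) ≈ 2.22.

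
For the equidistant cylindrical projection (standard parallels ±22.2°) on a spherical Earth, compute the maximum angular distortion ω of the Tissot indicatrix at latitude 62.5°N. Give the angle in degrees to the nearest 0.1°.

39.1°

The equidistant cylindrical projection with φ₀ = 22.2° has h = 1 (meridians true) and k = cos φ₀ / cos φ along parallels.
At 62.5°: h = 1.000, k = 2.005; principal scales a = 2.005, b = 1.000.
sin(ω/2) = (a − b)/(a + b) = 1.005/3.005 = 0.3345, so ω = 2 arcsin(0.3345) ≈ 39.1°.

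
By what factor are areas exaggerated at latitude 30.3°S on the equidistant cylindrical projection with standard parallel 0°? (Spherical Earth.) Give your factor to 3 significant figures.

1.16

In the plate carrée (x = Rλ, y = Rφ), meridians are true-scale (h = 1) and parallels are stretched by k = sec φ.
Areal scale = h·k = 1 × sec φ; at 30.3°, h = 1.000, k = 1.158, so h·k = 1.158.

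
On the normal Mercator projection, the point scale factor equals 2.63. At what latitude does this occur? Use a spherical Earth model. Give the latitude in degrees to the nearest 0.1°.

Mercator scale is k = sec φ = 1/cos φ.
1/cos φ = 2.63  ⇒  cos φ = 0.3802  ⇒  φ = arccos(0.3802) ≈ 67.7°.

67.7°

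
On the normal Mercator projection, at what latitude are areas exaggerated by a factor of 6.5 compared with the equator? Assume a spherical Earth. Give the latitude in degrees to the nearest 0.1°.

Mercator areal scale is sec²φ.
sec²φ = 6.5  ⇒  cos²φ = 0.1538  ⇒  cos φ = 0.3922.
φ = arccos(0.3922) ≈ 66.9°.

66.9°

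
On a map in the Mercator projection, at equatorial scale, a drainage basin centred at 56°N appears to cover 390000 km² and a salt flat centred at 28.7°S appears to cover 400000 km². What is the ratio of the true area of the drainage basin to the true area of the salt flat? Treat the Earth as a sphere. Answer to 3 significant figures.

On Mercator the areal scale is sec²φ, so true area = apparent × cos²φ.
True area of drainage basin: 390000 × cos²(56°) = 390000 × 0.3127 = 122000 km².
True area of salt flat: 400000 × cos²(28.7°) = 400000 × 0.7694 = 307800 km².
Ratio = 122000 / 307800 ≈ 0.396.

0.396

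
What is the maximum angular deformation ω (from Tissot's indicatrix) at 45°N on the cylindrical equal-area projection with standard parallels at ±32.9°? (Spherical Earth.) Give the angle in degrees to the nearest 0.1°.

19.6°

A cylindrical equal-area projection with standard parallel φ₀ has meridian scale h = cos φ / cos φ₀ and parallel scale k = cos φ₀ / cos φ (so areas are preserved, h·k = 1).
At 45°: h = 0.8422, k = 1.187; principal scales a = 1.187, b = 0.8422.
sin(ω/2) = (a − b)/(a + b) = 0.3452/2.030 = 0.1701, so ω = 2 arcsin(0.1701) ≈ 19.6°.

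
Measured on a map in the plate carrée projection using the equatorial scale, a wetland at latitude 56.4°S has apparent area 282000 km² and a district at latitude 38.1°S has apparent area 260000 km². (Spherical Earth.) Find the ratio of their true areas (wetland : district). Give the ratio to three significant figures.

0.763

Plate carrée has h = 1 and k = sec φ, giving areal scale sec φ; true area = (apparent area) · cos φ.
True area of wetland: 282000 × cos(56.4°) = 282000 × 0.5534 = 156100 km².
True area of district: 260000 × cos(38.1°) = 260000 × 0.7869 = 204600 km².
Ratio = 156100 / 204600 ≈ 0.763.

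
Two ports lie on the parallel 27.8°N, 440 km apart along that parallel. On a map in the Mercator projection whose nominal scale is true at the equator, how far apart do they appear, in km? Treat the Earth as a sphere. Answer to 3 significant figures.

497 km

The Mercator projection is conformal; its linear scale factor is the same in every direction and equals sec φ = 1/cos φ.
Along the parallel, k = sec 27.8° = 1/0.8846 = 1.130.
Map distance = 440 × 1.130 ≈ 497 km.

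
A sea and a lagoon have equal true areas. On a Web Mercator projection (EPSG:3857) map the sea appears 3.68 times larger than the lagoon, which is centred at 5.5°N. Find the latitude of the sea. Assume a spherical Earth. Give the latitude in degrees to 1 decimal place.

58.7°

Mercator areal scale is sec²φ, so apparent-area ratio = sec²φ₁ / sec²φ₂ = cos²φ₂ / cos²φ₁.
cos²φ₂ / cos²φ₁ = 3.68  ⇒  cos φ₁ = cos 5.5° / √3.68 = 0.9954/1.918 = 0.5189.
φ₁ = arccos(0.5189) ≈ 58.7°.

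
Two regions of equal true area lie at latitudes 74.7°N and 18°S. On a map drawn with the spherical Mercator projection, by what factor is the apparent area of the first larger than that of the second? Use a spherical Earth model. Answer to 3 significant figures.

13.0

Mercator is conformal with k = sec φ, so areal scale = k² = sec²φ.
At 74.7°: sec²(74.7°) = 1/0.2639² = 14.36.
At 18°: sec²(18°) = 1/0.9511² = 1.106.
Ratio = 14.36/1.106 = cos²(18°)/cos²(74.7°) ≈ 13.0.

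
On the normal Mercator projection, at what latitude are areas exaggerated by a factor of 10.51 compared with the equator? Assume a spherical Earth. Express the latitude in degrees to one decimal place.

Mercator areal scale is sec²φ.
sec²φ = 10.51  ⇒  cos²φ = 0.09515  ⇒  cos φ = 0.3085.
φ = arccos(0.3085) ≈ 72.0°.

72.0°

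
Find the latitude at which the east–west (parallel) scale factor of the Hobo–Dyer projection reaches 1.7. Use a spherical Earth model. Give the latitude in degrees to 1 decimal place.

62.2°

Hobo–Dyer is a cylindrical equal-area projection with standard parallels at ±37.5°. For cylindrical equal-area with standard parallel φ₀, h = cos φ / cos φ₀ and k = cos φ₀ / cos φ, so h·k = 1.
k = cos φ₀ / cos φ = 1.7  ⇒  cos φ = cos 37.5° / 1.7 = 0.4667.
φ = arccos(0.4667) ≈ 62.2°.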